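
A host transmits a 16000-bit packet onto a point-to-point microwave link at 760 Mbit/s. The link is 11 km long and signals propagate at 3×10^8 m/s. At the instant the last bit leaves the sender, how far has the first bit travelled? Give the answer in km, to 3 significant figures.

t_tx = L/R = 16000/760000000 = 2.10526e-05 s.
Distance = s × t_tx = 300000000 × 2.10526e-05 = 6.32 km.

6.32 km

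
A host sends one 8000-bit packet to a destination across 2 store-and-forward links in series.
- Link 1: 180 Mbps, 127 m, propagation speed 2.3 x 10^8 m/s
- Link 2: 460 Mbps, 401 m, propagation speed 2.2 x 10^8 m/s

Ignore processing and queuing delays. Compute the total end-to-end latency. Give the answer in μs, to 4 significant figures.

Transmission delays (L/R per hop): 44.4444, 17.3913 μs; sum = 61.8357 μs.
Propagation delays (d/s per hop): 0.552174, 1.82273 μs; sum = 2.3749 μs.
End-to-end = 64.21 μs.

64.21 μs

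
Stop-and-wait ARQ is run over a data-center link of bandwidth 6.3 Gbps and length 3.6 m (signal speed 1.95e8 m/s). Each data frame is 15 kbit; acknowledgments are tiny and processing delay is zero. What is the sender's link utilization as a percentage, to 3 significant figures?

t_tx = L/R = 15000/6300000000 = 2.38095e-06 s.
t_prop = 3.6/195000000 = 1.84615e-08 s; RTT = 3.69231e-08 s.
Cycle = t_tx + RTT = 2.41788e-06 s.
Utilization = t_tx / cycle = 2.38095e-06/2.41788e-06 = 98.5 %.

98.5 %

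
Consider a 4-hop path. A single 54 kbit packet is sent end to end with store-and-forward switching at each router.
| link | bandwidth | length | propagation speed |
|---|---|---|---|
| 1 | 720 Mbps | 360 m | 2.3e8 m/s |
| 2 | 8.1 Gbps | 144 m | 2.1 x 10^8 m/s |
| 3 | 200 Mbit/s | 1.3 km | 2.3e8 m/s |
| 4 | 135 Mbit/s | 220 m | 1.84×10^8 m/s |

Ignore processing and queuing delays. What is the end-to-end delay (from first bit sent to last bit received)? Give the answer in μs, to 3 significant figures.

L = 54000 bits.
Transmission delays (L/R per hop): 75, 6.66667, 270, 400 μs; sum = 751.667 μs.
Propagation delays (d/s per hop): 1.56522, 0.685714, 5.65217, 1.19565 μs; sum = 9.09876 μs.
End-to-end = 761 μs.

761 μs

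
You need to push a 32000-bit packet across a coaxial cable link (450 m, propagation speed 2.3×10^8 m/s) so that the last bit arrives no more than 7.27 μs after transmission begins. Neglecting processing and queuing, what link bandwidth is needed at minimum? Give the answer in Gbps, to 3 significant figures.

6.02 Gbps

Propagation delay = 450 / 2.3e+08 = 1.95652 μs.
Transmission budget = 7.27 − 1.95652 = 5.31348 μs.
R ≥ L / t_tx = 32000 bits / 5.31348e-06 s = 6.02 Gbps.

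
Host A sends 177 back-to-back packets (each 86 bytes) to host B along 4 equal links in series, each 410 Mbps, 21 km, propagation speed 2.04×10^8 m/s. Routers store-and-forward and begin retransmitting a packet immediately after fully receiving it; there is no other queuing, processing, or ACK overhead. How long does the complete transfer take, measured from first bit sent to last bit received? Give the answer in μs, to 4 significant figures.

Per-hop transmission t_tx = L/R = 688/410000000 = 1.67805 μs.
Per-hop propagation t_prop = 21000/204000000 = 102.941 μs.
Pipeline fill: first packet needs 4·t_tx to clear all hops; remaining 176 packets each add one t_tx.
Total = (4+177-1)·t_tx + 4·t_prop = 180·1.67805 + 4·102.941 = 713.8 μs.

713.8 μs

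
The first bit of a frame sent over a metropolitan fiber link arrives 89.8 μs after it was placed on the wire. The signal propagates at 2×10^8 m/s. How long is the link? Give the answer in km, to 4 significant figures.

d = s × t_prop = 200000000 × 8.98e-05 = 17.96 km.

17.96 km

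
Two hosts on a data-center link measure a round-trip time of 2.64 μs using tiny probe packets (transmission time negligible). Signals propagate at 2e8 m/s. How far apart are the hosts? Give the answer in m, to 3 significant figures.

264 m

One-way propagation = RTT/2 = 1.32 μs.
d = s × t = 200000000 × 1.32e-06 = 264 m.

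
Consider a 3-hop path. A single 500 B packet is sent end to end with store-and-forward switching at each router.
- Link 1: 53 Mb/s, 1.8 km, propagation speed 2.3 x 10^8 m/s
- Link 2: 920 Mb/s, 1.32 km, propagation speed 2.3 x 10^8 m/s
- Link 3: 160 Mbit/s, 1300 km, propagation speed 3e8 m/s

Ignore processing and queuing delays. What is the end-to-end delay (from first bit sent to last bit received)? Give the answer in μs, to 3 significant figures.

L = 500 × 8 = 4000 bits.
Transmission delays (L/R per hop): 75.4717, 4.34783, 25 μs; sum = 104.82 μs.
Propagation delays (d/s per hop): 7.82609, 5.73913, 4333.33 μs; sum = 4346.9 μs.
End-to-end = 4450 μs.

4450 μs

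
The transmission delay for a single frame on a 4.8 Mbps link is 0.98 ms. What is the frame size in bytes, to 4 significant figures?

L = R × t_tx = 4800000 b/s × 0.00098 s = 4704 bits.
In bytes: 4704 / 8 = 588.0 bytes.

588.0 bytes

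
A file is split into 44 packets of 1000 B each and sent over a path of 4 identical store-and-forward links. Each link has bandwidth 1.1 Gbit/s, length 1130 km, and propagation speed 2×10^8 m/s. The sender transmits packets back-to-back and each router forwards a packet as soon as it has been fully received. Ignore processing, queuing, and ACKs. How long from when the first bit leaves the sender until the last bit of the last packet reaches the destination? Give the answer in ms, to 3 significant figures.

Per-hop transmission t_tx = L/R = 8000/1100000000 = 0.00727273 ms.
Per-hop propagation t_prop = 1130000/200000000 = 5.65 ms.
Pipeline fill: first packet needs 4·t_tx to clear all hops; remaining 43 packets each add one t_tx.
Total = (4+44-1)·t_tx + 4·t_prop = 47·0.00727273 + 4·5.65 = 22.9 ms.

22.9 ms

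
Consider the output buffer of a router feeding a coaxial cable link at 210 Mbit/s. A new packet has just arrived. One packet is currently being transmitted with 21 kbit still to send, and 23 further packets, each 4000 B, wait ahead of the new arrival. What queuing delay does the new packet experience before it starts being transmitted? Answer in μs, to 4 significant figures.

Each queued packet: L/R = 32000/210000000 = 152.381 μs.
23 queued → 3504.76 μs.
Plus remaining 21000 bits of current packet: 100 μs.
Queuing delay = 3605 μs.

3605 μs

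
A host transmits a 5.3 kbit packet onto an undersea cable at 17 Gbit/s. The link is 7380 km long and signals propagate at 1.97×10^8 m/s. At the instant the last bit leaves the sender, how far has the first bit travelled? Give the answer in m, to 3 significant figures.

61.4 m

t_tx = L/R = 5300/17000000000 = 3.11765e-07 s.
Distance = s × t_tx = 197000000 × 3.11765e-07 = 61.4 m.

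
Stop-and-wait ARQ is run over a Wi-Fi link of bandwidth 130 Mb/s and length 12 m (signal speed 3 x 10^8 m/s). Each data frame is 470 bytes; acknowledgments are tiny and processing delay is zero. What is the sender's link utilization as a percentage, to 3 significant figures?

99.7 %

t_tx = L/R = 3760/130000000 = 2.89231e-05 s.
t_prop = 12/300000000 = 4e-08 s; RTT = 8e-08 s.
Cycle = t_tx + RTT = 2.90031e-05 s.
Utilization = t_tx / cycle = 2.89231e-05/2.90031e-05 = 99.7 %.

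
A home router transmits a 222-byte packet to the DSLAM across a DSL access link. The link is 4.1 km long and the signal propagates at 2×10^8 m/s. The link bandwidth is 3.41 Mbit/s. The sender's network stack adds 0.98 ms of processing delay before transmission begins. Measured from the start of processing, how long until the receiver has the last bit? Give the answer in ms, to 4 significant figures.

1.521 ms

L = 222 × 8 = 1776 bits.
Transmission delay = L/R = 1776 / 3410000 = 0.520821 ms.
Propagation delay = d/s = 4100 m / 200000000 m/s = 0.0205 ms.
Plus processing delay 0.98 ms = 0.98 ms.
Total = 1.521 ms.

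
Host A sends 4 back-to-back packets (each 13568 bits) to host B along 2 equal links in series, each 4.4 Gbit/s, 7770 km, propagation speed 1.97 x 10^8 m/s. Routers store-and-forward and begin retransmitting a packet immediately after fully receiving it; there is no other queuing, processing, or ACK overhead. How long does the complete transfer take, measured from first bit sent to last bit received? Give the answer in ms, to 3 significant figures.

Per-hop transmission t_tx = L/R = 13568/4400000000 = 0.00308364 ms.
Per-hop propagation t_prop = 7770000/197000000 = 39.4416 ms.
Pipeline fill: first packet needs 2·t_tx to clear all hops; remaining 3 packets each add one t_tx.
Total = (2+4-1)·t_tx + 2·t_prop = 5·0.00308364 + 2·39.4416 = 78.9 ms.

78.9 ms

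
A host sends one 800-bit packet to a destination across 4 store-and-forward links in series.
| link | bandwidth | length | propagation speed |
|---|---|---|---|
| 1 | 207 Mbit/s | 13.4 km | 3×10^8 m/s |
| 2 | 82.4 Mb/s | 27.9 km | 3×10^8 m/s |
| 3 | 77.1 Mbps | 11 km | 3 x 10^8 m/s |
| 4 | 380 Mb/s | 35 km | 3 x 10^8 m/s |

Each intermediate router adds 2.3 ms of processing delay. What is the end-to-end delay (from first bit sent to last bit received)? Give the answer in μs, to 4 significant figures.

Transmission delays (L/R per hop): 3.86473, 9.70874, 10.3761, 2.10526 μs; sum = 26.0549 μs.
Propagation delays (d/s per hop): 44.6667, 93, 36.6667, 116.667 μs; sum = 291 μs.
Processing at 3 router(s): 3 × 2.3 ms = 6900 μs.
End-to-end = 7217 μs.

7217 μs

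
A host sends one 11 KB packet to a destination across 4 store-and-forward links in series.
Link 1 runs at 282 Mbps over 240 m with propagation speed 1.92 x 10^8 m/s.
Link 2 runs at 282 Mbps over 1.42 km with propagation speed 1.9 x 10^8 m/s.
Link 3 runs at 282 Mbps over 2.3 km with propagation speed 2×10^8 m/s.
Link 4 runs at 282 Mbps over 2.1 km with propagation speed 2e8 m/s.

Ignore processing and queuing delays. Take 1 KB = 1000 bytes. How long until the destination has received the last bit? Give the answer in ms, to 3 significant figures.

L = 88000 bits.
Transmission delay per hop = L/R = 88000/282000000 = 0.312057 ms; 4 hops → 1.24823 ms.
Propagation delays (d/s per hop): 0.00125, 0.00747368, 0.0115, 0.0105 ms; sum = 0.0307237 ms.
End-to-end = 1.28 ms.

1.28 ms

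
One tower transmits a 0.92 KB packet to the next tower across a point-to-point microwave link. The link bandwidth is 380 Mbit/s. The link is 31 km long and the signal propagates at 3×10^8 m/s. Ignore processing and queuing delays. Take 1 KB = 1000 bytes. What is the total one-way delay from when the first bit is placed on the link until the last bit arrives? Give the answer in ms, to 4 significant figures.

0.1227 ms

L = 7360 bits.
Transmission delay = L/R = 7360 / 380000000 = 0.0193684 ms.
Propagation delay = d/s = 31000 m / 300000000 m/s = 0.103333 ms.
Total = 0.1227 ms.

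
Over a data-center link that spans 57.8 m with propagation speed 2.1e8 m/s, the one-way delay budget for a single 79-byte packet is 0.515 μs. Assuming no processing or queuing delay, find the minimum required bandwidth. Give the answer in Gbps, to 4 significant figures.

2.636 Gbps

L = 632 bits.
Propagation delay = 57.8 / 210000000 = 0.275238 μs.
Transmission budget = 0.515 − 0.275238 = 0.239762 μs.
R ≥ L / t_tx = 632 bits / 2.39762e-07 s = 2.636 Gbps.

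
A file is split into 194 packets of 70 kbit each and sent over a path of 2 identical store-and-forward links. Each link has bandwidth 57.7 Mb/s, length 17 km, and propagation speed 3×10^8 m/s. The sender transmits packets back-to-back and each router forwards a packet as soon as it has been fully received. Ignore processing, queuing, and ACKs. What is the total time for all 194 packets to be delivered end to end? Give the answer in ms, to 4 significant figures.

Per-hop transmission t_tx = L/R = 70000/57700000 = 1.21317 ms.
Per-hop propagation t_prop = 17000/300000000 = 0.0566667 ms.
Pipeline fill: first packet needs 2·t_tx to clear all hops; remaining 193 packets each add one t_tx.
Total = (2+194-1)·t_tx + 2·t_prop = 195·1.21317 + 2·0.0566667 = 236.7 ms.

236.7 ms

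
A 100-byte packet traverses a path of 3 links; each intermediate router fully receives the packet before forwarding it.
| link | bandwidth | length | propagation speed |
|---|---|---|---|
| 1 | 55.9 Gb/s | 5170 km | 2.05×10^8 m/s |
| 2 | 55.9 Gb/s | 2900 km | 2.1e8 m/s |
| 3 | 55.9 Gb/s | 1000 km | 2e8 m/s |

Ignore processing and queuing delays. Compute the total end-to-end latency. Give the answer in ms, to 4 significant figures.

L = 100 × 8 = 800 bits.
Transmission delay per hop = L/R = 800/55900000000 = 1.43113e-05 ms; 3 hops → 4.29338e-05 ms.
Propagation delays (d/s per hop): 25.2195, 13.8095, 5 ms; sum = 44.029 ms.
End-to-end = 44.03 ms.

44.03 ms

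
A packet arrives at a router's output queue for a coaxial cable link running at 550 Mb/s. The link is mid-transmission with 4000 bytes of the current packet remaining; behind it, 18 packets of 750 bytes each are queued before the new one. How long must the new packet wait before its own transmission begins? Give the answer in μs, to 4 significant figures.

Each queued packet: L/R = 6000/550000000 = 10.9091 μs.
18 queued → 196.364 μs.
Plus remaining 32000 bits of current packet: 58.1818 μs.
Queuing delay = 254.5 μs.

254.5 μs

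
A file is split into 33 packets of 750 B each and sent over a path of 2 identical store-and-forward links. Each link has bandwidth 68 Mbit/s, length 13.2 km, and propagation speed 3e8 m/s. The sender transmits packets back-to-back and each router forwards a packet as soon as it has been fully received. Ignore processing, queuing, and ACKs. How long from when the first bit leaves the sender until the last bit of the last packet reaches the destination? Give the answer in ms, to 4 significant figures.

Per-hop transmission t_tx = L/R = 6000/68000000 = 0.0882353 ms.
Per-hop propagation t_prop = 13200/300000000 = 0.044 ms.
Pipeline fill: first packet needs 2·t_tx to clear all hops; remaining 32 packets each add one t_tx.
Total = (2+33-1)·t_tx + 2·t_prop = 34·0.0882353 + 2·0.044 = 3.088 ms.

3.088 ms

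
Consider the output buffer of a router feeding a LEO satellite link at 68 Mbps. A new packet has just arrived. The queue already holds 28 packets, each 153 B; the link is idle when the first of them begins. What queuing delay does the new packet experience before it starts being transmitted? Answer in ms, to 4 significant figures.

0.5040 ms

Each queued packet: L/R = 1224/68000000 = 0.018 ms.
28 queued → 0.504 ms.
Queuing delay = 0.5040 ms.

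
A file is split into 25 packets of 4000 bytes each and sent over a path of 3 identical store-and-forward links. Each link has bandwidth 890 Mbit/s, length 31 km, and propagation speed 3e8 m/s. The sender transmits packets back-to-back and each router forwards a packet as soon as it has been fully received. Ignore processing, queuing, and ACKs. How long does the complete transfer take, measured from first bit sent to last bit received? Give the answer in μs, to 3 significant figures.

Per-hop transmission t_tx = L/R = 32000/890000000 = 35.9551 μs.
Per-hop propagation t_prop = 31000/300000000 = 103.333 μs.
Pipeline fill: first packet needs 3·t_tx to clear all hops; remaining 24 packets each add one t_tx.
Total = (3+25-1)·t_tx + 3·t_prop = 27·35.9551 + 3·103.333 = 1280 μs.

1280 μs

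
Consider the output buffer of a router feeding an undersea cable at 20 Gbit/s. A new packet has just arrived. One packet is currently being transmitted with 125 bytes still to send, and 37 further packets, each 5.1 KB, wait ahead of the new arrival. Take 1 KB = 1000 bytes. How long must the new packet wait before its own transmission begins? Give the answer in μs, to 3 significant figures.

Each queued packet: L/R = 40800/20000000000 = 2.04 μs.
37 queued → 75.48 μs.
Plus remaining 1000 bits of current packet: 0.05 μs.
Queuing delay = 75.5 μs.

75.5 μs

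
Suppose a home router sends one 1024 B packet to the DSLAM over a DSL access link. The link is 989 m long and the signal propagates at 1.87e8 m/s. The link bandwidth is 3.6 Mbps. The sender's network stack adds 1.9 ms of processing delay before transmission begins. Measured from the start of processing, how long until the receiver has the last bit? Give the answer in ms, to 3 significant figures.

L = 1024 × 8 = 8192 bits.
Transmission delay = L/R = 8192 / 3600000 = 2.27556 ms.
Propagation delay = d/s = 989 m / 187000000 m/s = 0.00528877 ms.
Plus processing delay 1.9 ms = 1.9 ms.
Total = 4.18 ms.

4.18 ms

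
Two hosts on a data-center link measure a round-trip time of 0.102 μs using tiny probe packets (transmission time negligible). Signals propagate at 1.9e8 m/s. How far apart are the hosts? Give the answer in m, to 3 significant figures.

9.69 m

One-way propagation = RTT/2 = 0.051 μs.
d = s × t = 190000000 × 5.1e-08 = 9.69 m.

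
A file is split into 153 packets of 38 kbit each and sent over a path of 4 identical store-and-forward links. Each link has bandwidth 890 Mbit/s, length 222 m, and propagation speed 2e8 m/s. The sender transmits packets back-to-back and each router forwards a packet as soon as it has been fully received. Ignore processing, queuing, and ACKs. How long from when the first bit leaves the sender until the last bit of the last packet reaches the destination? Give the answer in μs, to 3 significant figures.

6670 μs

Per-hop transmission t_tx = L/R = 38000/890000000 = 42.6966 μs.
Per-hop propagation t_prop = 222/200000000 = 1.11 μs.
Pipeline fill: first packet needs 4·t_tx to clear all hops; remaining 152 packets each add one t_tx.
Total = (4+153-1)·t_tx + 4·t_prop = 156·42.6966 + 4·1.11 = 6670 μs.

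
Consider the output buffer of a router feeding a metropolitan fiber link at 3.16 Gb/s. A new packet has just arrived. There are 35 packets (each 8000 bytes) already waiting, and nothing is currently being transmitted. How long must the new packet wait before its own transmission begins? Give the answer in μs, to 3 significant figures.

Each queued packet: L/R = 64000/3160000000 = 20.2532 μs.
35 queued → 708.861 μs.
Queuing delay = 709 μs.

709 μs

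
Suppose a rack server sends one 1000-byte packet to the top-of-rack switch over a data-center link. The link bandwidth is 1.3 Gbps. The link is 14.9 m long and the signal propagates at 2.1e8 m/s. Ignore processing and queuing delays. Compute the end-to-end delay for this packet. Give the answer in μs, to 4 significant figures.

6.225 μs

L = 1000 × 8 = 8000 bits.
Transmission delay = L/R = 8000 / 1300000000 = 6.15385 μs.
Propagation delay = d/s = 14.9 m / 210000000 m/s = 0.0709524 μs.
Total = 6.225 μs.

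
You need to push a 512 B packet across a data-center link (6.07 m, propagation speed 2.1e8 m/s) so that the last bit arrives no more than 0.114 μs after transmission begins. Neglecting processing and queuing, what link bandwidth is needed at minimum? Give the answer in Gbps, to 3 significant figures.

48.1 Gbps

L = 4096 bits.
Propagation delay = 6.07 / 210000000 = 0.0289048 μs.
Transmission budget = 0.114 − 0.0289048 = 0.0850952 μs.
R ≥ L / t_tx = 4096 bits / 8.50952e-08 s = 48.1 Gbps.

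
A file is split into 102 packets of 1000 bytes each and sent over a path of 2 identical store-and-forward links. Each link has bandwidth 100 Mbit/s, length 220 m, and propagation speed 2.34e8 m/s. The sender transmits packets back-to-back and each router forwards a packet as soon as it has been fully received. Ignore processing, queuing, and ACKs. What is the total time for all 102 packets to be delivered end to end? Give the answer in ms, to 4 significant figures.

8.242 ms

Per-hop transmission t_tx = L/R = 8000/100000000 = 0.08 ms.
Per-hop propagation t_prop = 220/234000000 = 0.000940171 ms.
Pipeline fill: first packet needs 2·t_tx to clear all hops; remaining 101 packets each add one t_tx.
Total = (2+102-1)·t_tx + 2·t_prop = 103·0.08 + 2·0.000940171 = 8.242 ms.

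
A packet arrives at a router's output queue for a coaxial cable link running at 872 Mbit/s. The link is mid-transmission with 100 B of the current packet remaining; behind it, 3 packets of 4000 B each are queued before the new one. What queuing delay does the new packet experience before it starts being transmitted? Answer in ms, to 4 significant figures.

Each queued packet: L/R = 32000/872000000 = 0.0366972 ms.
3 queued → 0.110092 ms.
Plus remaining 800 bits of current packet: 0.000917431 ms.
Queuing delay = 0.1110 ms.

0.1110 ms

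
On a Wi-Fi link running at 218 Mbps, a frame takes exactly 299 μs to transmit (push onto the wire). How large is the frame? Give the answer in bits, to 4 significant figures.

L = R × t_tx = 218000000 b/s × 0.000299 s = 65182 bits.

65180 bits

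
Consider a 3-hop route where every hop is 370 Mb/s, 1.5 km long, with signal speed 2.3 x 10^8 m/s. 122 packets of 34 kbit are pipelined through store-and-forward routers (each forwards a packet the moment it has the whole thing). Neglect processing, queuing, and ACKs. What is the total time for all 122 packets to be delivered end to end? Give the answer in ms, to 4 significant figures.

11.41 ms

Per-hop transmission t_tx = L/R = 34000/370000000 = 0.0918919 ms.
Per-hop propagation t_prop = 1500/2.3e+08 = 0.00652174 ms.
Pipeline fill: first packet needs 3·t_tx to clear all hops; remaining 121 packets each add one t_tx.
Total = (3+122-1)·t_tx + 3·t_prop = 124·0.0918919 + 3·0.00652174 = 11.41 ms.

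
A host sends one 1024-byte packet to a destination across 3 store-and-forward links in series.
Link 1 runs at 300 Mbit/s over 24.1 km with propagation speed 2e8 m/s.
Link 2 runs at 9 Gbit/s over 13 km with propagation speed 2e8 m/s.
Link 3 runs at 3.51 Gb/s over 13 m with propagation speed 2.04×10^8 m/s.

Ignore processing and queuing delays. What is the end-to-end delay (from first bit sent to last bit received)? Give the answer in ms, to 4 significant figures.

0.2161 ms

L = 1024 × 8 = 8192 bits.
Transmission delays (L/R per hop): 0.0273067, 0.000910222, 0.0023339 ms; sum = 0.0305508 ms.
Propagation delays (d/s per hop): 0.1205, 0.065, 6.37255e-05 ms; sum = 0.185564 ms.
End-to-end = 0.2161 ms.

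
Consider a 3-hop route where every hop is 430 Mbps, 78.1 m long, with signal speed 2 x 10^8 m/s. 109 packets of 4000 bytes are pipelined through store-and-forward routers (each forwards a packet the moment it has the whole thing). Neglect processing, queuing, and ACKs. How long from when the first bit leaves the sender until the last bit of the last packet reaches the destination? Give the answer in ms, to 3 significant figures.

Per-hop transmission t_tx = L/R = 32000/430000000 = 0.0744186 ms.
Per-hop propagation t_prop = 78.1/200000000 = 0.0003905 ms.
Pipeline fill: first packet needs 3·t_tx to clear all hops; remaining 108 packets each add one t_tx.
Total = (3+109-1)·t_tx + 3·t_prop = 111·0.0744186 + 3·0.0003905 = 8.26 ms.

8.26 ms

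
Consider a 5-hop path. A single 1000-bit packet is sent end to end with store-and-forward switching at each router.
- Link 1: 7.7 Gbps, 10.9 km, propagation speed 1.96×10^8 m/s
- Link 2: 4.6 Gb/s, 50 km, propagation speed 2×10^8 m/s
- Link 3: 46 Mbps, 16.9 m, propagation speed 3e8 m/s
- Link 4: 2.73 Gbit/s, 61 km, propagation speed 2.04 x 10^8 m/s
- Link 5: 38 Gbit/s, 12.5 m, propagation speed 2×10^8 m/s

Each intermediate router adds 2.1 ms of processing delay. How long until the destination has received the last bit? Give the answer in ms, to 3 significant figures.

9.03 ms

Transmission delays (L/R per hop): 0.00012987, 0.000217391, 0.0217391, 0.0003663, 2.63158e-05 ms; sum = 0.022479 ms.
Propagation delays (d/s per hop): 0.0556122, 0.25, 5.63333e-05, 0.29902, 6.25e-05 ms; sum = 0.604751 ms.
Processing at 4 router(s): 4 × 2.1 ms = 8.4 ms.
End-to-end = 9.03 ms.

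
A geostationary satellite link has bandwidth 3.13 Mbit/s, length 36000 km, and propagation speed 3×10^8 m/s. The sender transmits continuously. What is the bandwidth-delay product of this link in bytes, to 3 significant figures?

47000 bytes

Propagation delay = 36000000 / 300000000 = 0.12 s.
BDP = R × t_prop = 3130000 × 0.12 = 375600 bits.
In bytes: 375600/8 = 47000 bytes.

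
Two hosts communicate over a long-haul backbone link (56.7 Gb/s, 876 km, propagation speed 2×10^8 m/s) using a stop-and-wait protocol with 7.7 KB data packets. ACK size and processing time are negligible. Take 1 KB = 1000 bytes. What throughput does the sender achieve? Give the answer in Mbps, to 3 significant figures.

t_tx = L/R = 61600/56700000000 = 1.08642e-06 s.
t_prop = 876000/200000000 = 0.00438 s; RTT = 0.00876 s.
Cycle = t_tx + RTT = 0.00876109 s.
Throughput = L / cycle = 61600 / 0.00876109 = 7.03 Mbps.

7.03 Mbps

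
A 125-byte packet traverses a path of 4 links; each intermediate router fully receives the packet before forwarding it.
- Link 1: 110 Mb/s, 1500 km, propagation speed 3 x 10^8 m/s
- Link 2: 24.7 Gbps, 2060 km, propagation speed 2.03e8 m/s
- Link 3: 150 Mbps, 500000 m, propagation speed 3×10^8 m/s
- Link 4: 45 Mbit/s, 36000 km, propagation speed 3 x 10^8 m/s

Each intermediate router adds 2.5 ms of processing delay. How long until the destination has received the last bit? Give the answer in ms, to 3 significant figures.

144 ms

L = 125 × 8 = 1000 bits.
Transmission delays (L/R per hop): 0.00909091, 4.04858e-05, 0.00666667, 0.0222222 ms; sum = 0.0380203 ms.
Propagation delays (d/s per hop): 5, 10.1478, 1.66667, 120 ms; sum = 136.814 ms.
Processing at 3 router(s): 3 × 2.5 ms = 7.5 ms.
End-to-end = 144 ms.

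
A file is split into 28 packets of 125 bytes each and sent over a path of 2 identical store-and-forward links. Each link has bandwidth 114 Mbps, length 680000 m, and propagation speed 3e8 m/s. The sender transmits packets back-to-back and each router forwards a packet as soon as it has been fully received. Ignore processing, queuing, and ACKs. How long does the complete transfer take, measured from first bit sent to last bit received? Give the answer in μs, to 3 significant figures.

Per-hop transmission t_tx = L/R = 1000/114000000 = 8.77193 μs.
Per-hop propagation t_prop = 680000/300000000 = 2266.67 μs.
Pipeline fill: first packet needs 2·t_tx to clear all hops; remaining 27 packets each add one t_tx.
Total = (2+28-1)·t_tx + 2·t_prop = 29·8.77193 + 2·2266.67 = 4790 μs.

4790 μs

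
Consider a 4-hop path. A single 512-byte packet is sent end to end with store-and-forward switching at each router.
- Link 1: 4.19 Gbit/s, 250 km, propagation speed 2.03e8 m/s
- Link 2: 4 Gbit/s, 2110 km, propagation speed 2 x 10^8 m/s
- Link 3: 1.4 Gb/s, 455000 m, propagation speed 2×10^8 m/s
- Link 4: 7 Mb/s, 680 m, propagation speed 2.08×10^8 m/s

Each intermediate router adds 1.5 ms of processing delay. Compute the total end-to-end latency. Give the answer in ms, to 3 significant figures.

L = 512 × 8 = 4096 bits.
Transmission delays (L/R per hop): 0.000977566, 0.001024, 0.00292571, 0.585143 ms; sum = 0.59007 ms.
Propagation delays (d/s per hop): 1.23153, 10.55, 2.275, 0.00326923 ms; sum = 14.0598 ms.
Processing at 3 router(s): 3 × 1.5 ms = 4.5 ms.
End-to-end = 19.1 ms.

19.1 ms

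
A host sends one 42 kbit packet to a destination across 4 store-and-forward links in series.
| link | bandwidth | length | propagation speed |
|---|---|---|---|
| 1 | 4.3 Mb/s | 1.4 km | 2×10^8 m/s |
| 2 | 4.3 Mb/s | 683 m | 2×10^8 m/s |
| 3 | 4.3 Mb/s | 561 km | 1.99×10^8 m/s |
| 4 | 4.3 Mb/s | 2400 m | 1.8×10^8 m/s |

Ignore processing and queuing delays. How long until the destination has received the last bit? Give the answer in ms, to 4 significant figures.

L = 42000 bits.
Transmission delay per hop = L/R = 42000/4300000 = 9.76744 ms; 4 hops → 39.0698 ms.
Propagation delays (d/s per hop): 0.007, 0.003415, 2.8191, 0.0133333 ms; sum = 2.84284 ms.
End-to-end = 41.91 ms.

41.91 ms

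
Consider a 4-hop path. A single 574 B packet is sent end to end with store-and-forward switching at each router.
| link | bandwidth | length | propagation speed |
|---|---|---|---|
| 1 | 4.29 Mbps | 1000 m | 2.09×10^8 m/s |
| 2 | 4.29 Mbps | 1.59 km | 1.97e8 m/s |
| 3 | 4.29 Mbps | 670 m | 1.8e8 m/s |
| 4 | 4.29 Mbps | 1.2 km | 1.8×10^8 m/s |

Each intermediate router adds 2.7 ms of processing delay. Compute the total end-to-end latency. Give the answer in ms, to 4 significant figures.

L = 574 × 8 = 4592 bits.
Transmission delay per hop = L/R = 4592/4290000 = 1.0704 ms; 4 hops → 4.28159 ms.
Propagation delays (d/s per hop): 0.00478469, 0.00807107, 0.00372222, 0.00666667 ms; sum = 0.0232446 ms.
Processing at 3 router(s): 3 × 2.7 ms = 8.1 ms.
End-to-end = 12.40 ms.

12.40 ms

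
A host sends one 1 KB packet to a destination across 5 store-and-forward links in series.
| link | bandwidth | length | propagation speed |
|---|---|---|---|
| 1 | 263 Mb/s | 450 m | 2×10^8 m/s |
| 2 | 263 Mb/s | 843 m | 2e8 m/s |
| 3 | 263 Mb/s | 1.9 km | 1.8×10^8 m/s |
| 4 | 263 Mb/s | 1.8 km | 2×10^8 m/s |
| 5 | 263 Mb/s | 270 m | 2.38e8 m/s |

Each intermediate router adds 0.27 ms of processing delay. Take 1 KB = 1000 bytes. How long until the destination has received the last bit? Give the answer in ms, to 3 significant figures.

L = 8000 bits.
Transmission delay per hop = L/R = 8000/263000000 = 0.0304183 ms; 5 hops → 0.152091 ms.
Propagation delays (d/s per hop): 0.00225, 0.004215, 0.0105556, 0.009, 0.00113445 ms; sum = 0.027155 ms.
Processing at 4 router(s): 4 × 0.27 ms = 1.08 ms.
End-to-end = 1.26 ms.

1.26 ms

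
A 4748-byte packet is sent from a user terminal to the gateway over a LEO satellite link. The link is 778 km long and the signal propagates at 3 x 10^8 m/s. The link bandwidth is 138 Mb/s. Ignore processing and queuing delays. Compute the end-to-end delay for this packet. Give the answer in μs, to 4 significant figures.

2869 μs

L = 4748 × 8 = 37984 bits.
Transmission delay = L/R = 37984 / 138000000 = 275.246 μs.
Propagation delay = d/s = 778000 m / 300000000 m/s = 2593.33 μs.
Total = 2869 μs.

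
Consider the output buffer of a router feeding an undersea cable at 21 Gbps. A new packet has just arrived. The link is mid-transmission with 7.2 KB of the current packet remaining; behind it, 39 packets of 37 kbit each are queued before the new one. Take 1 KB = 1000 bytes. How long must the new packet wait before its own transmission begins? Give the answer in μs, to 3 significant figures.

Each queued packet: L/R = 37000/21000000000 = 1.7619 μs.
39 queued → 68.7143 μs.
Plus remaining 57600 bits of current packet: 2.74286 μs.
Queuing delay = 71.5 μs.

71.5 μs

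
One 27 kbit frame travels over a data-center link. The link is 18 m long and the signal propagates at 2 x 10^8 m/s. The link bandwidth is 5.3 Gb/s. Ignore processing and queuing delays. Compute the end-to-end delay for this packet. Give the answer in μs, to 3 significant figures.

L = 27000 bits.
Transmission delay = L/R = 27000 / 5300000000 = 5.09434 μs.
Propagation delay = d/s = 18 m / 200000000 m/s = 0.09 μs.
Total = 5.18 μs.

5.18 μs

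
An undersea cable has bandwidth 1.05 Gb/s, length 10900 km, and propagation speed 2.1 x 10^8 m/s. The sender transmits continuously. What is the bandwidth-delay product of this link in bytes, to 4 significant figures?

Propagation delay = 10900000 / 210000000 = 0.0519048 s.
BDP = R × t_prop = 1050000000 × 0.0519048 = 54500000 bits.
In bytes: 54500000/8 = 6813000 bytes.

6813000 bytes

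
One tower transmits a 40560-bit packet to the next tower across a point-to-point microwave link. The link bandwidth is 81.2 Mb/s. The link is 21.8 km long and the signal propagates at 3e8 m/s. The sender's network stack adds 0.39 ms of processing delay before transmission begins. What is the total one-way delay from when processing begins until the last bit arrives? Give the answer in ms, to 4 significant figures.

0.9622 ms

Transmission delay = L/R = 40560 / 81200000 = 0.499507 ms.
Propagation delay = d/s = 21800 m / 300000000 m/s = 0.0726667 ms.
Plus processing delay 0.39 ms = 0.39 ms.
Total = 0.9622 ms.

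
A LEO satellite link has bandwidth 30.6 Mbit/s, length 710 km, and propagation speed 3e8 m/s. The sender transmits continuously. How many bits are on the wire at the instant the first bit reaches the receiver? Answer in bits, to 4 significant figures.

72420 bits

Propagation delay = 710000 / 300000000 = 0.00236667 s.
BDP = R × t_prop = 30600000 × 0.00236667 = 72420 bits.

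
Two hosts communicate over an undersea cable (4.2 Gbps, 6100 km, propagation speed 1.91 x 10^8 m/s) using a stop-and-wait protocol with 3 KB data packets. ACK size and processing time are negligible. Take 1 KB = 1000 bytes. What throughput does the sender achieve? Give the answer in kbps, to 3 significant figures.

376 kbps

t_tx = L/R = 24000/4200000000 = 5.71429e-06 s.
t_prop = 6100000/191000000 = 0.0319372 s; RTT = 0.0638743 s.
Cycle = t_tx + RTT = 0.0638801 s.
Throughput = L / cycle = 24000 / 0.0638801 = 376 kbps.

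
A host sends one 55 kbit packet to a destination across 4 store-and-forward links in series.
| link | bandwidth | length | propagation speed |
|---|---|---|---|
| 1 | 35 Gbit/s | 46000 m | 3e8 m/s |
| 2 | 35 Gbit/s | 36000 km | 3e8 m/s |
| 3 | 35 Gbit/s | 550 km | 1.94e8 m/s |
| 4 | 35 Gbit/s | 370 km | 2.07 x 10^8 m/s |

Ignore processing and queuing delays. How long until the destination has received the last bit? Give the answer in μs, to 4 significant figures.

L = 55000 bits.
Transmission delay per hop = L/R = 55000/35000000000 = 1.57143 μs; 4 hops → 6.28571 μs.
Propagation delays (d/s per hop): 153.333, 120000, 2835.05, 1787.44 μs; sum = 124776 μs.
End-to-end = 124800 μs.

124800 μs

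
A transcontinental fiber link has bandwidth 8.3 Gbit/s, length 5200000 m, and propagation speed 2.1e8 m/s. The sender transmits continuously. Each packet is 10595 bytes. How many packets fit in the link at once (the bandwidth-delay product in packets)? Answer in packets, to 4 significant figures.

2425 packets

Propagation delay = 5200000 / 210000000 = 0.0247619 s.
BDP = R × t_prop = 8.3e+09 × 0.0247619 = 205524000 bits.
In packets of 84760 bits: 2425 packets.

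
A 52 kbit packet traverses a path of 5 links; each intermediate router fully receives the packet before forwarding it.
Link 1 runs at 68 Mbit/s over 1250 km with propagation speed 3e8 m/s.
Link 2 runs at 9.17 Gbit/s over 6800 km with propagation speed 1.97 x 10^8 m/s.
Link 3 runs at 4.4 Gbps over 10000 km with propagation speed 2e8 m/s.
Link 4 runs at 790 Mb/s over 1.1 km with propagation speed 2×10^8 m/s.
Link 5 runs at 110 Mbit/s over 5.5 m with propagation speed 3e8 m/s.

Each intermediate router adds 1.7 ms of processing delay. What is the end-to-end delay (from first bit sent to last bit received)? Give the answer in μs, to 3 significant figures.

96800 μs

L = 52000 bits.
Transmission delays (L/R per hop): 764.706, 5.67067, 11.8182, 65.8228, 472.727 μs; sum = 1320.74 μs.
Propagation delays (d/s per hop): 4166.67, 34517.8, 50000, 5.5, 0.0183333 μs; sum = 88690 μs.
Processing at 4 router(s): 4 × 1.7 ms = 6800 μs.
End-to-end = 96800 μs.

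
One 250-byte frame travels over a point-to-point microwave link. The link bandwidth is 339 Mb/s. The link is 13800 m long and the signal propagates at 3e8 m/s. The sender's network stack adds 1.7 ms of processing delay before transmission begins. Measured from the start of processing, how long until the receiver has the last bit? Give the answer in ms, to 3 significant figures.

L = 250 × 8 = 2000 bits.
Transmission delay = L/R = 2000 / 339000000 = 0.00589971 ms.
Propagation delay = d/s = 13800 m / 300000000 m/s = 0.046 ms.
Plus processing delay 1.7 ms = 1.7 ms.
Total = 1.75 ms.

1.75 ms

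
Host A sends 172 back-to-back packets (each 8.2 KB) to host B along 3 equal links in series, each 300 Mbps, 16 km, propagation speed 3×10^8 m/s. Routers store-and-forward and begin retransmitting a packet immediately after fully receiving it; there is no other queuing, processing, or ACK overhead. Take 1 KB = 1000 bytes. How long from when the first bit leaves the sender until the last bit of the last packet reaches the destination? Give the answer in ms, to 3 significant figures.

Per-hop transmission t_tx = L/R = 65600/300000000 = 0.218667 ms.
Per-hop propagation t_prop = 16000/300000000 = 0.0533333 ms.
Pipeline fill: first packet needs 3·t_tx to clear all hops; remaining 171 packets each add one t_tx.
Total = (3+172-1)·t_tx + 3·t_prop = 174·0.218667 + 3·0.0533333 = 38.2 ms.

38.2 ms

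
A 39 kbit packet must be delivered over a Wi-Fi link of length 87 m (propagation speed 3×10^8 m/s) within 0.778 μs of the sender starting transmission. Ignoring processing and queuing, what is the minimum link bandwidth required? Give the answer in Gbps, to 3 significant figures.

79.9 Gbps

Propagation delay = 87 / 300000000 = 0.29 μs.
Transmission budget = 0.778 − 0.29 = 0.488 μs.
R ≥ L / t_tx = 39000 bits / 4.88e-07 s = 79.9 Gbps.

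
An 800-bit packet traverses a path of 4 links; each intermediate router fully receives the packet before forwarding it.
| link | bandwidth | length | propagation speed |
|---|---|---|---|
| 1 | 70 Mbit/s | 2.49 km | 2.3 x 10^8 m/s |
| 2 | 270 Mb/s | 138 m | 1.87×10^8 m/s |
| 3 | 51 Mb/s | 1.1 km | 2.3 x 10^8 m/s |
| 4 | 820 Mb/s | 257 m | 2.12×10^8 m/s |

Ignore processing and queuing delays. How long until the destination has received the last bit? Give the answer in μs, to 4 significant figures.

48.61 μs

Transmission delays (L/R per hop): 11.4286, 2.96296, 15.6863, 0.97561 μs; sum = 31.0534 μs.
Propagation delays (d/s per hop): 10.8261, 0.737968, 4.78261, 1.21226 μs; sum = 17.5589 μs.
End-to-end = 48.61 μs.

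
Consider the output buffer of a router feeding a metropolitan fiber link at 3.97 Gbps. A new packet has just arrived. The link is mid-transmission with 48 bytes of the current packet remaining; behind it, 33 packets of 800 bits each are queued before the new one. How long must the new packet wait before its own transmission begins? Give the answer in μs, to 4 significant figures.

Each queued packet: L/R = 800/3970000000 = 0.201511 μs.
33 queued → 6.64987 μs.
Plus remaining 384 bits of current packet: 0.0967254 μs.
Queuing delay = 6.747 μs.

6.747 μs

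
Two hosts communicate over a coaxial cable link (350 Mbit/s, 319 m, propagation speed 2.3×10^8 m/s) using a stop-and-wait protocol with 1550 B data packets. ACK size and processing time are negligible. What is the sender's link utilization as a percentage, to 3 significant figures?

92.7 %

t_tx = L/R = 12400/350000000 = 3.54286e-05 s.
t_prop = 319/2.3e+08 = 1.38696e-06 s; RTT = 2.77391e-06 s.
Cycle = t_tx + RTT = 3.82025e-05 s.
Utilization = t_tx / cycle = 3.54286e-05/3.82025e-05 = 92.7 %.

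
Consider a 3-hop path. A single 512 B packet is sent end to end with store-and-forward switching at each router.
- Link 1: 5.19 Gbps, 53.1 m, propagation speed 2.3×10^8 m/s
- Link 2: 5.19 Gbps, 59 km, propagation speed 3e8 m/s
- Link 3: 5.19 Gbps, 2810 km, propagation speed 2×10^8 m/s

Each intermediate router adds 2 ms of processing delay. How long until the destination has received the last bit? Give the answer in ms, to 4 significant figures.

18.25 ms

L = 512 × 8 = 4096 bits.
Transmission delay per hop = L/R = 4096/5190000000 = 0.00078921 ms; 3 hops → 0.00236763 ms.
Propagation delays (d/s per hop): 0.00023087, 0.196667, 14.05 ms; sum = 14.2469 ms.
Processing at 2 router(s): 2 × 2 ms = 4 ms.
End-to-end = 18.25 ms.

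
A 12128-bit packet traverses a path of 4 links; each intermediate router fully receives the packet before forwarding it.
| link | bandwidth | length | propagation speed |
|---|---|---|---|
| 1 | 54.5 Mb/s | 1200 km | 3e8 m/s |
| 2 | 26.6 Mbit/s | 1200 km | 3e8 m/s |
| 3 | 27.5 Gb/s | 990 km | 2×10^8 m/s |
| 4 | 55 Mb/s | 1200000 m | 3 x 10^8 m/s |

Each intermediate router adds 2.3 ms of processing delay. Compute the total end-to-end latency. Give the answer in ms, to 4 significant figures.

Transmission delays (L/R per hop): 0.222532, 0.45594, 0.000441018, 0.220509 ms; sum = 0.899422 ms.
Propagation delays (d/s per hop): 4, 4, 4.95, 4 ms; sum = 16.95 ms.
Processing at 3 router(s): 3 × 2.3 ms = 6.9 ms.
End-to-end = 24.75 ms.

24.75 ms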